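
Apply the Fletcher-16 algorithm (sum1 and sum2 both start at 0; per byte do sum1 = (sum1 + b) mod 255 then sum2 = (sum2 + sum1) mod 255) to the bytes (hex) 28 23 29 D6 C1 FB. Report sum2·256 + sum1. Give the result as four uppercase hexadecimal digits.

Running sums (mod 255):
  after byte 0 (28): sum1=40, sum2=40
  after byte 1 (23): sum1=75, sum2=115
  after byte 2 (29): sum1=116, sum2=231
  after byte 3 (D6): sum1=75, sum2=51
  after byte 4 (C1): sum1=13, sum2=64
  after byte 5 (FB): sum1=9, sum2=73
Checksum = sum2·256 + sum1 = 73·256 + 9 = 18697 = 0x4909.

4909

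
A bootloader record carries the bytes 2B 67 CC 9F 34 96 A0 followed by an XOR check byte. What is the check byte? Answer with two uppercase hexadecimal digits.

XOR the bytes together:
  start with 0x2B
  0x2B ⊕ 0x67 = 0x4C
  0x4C ⊕ 0xCC = 0x80
  0x80 ⊕ 0x9F = 0x1F
  0x1F ⊕ 0x34 = 0x2B
  0x2B ⊕ 0x96 = 0xBD
  0xBD ⊕ 0xA0 = 0x1D

1D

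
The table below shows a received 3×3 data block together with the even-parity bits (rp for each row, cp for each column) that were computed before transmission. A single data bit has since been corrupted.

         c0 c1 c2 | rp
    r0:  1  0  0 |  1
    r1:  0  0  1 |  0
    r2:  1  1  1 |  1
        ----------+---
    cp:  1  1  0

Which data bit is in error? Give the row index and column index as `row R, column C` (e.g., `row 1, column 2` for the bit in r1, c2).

row 1, column 0

Recompute each row's even parity and compare to rp:
  r0: data parity 1, sent rp 1 → ok
  r1: data parity 1, sent rp 0 → mismatch
  r2: data parity 1, sent rp 1 → ok
Recompute each column's even parity and compare to cp:
  c0: data parity 0, sent cp 1 → mismatch
  c1: data parity 1, sent cp 1 → ok
  c2: data parity 0, sent cp 0 → ok
Exactly one row (r1) and one column (c0) fail → the flipped bit is at their intersection.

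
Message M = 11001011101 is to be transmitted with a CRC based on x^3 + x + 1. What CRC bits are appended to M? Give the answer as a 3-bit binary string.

110

Append 3 zeros: 11001011101000. Divide by 1011 (XOR where the leading bit is 1):
  pos 0: 1100 XOR 1011 = 0111
  pos 1: 1111 XOR 1011 = 0100
  pos 2: 1000 XOR 1011 = 0011
  pos 4: 1111 XOR 1011 = 0100
  pos 5: 1001 XOR 1011 = 0010
  pos 7: 1001 XOR 1011 = 0010
  pos 9: 1000 XOR 1011 = 0011
Remainder (last 3 bits) = 110. This is the CRC / FCS.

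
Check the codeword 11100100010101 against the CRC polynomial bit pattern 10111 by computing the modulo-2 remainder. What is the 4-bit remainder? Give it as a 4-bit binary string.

0010

Modulo-2 division of 11100100010101 by 10111:
  pos 0: 11100 XOR 10111 = 01011
  pos 1: 10111 XOR 10111 = 00000
  pos 9: 10101 XOR 10111 = 00010
Remainder = 0010 (nonzero — an error is detected).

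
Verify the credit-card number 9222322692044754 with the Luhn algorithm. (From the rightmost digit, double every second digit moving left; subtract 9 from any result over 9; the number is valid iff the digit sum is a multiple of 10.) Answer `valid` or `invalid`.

valid

From the right, keep odd positions and double even positions (subtract 9 from any doubled value over 9):
  doubled (positions 2,4,...): 1 8 0 9 4 6 4 9 → sum 41
  kept (positions 1,3,...): 4 7 4 2 6 2 2 2 → sum 29
Total = 70.
70 mod 10 = 0, so the number is valid.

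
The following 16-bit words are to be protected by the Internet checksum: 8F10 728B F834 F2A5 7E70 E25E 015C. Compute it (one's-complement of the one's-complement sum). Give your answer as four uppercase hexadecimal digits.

B15D

One's-complement addition (fold any carry out of bit 15 back into bit 0):
  0x8F10 + 0x728B = 0x1019B → wrap carry → 0x019C
  0x019C + 0xF834 = 0x0F9D0
  0xF9D0 + 0xF2A5 = 0x1EC75 → wrap carry → 0xEC76
  0xEC76 + 0x7E70 = 0x16AE6 → wrap carry → 0x6AE7
  0x6AE7 + 0xE25E = 0x14D45 → wrap carry → 0x4D46
  0x4D46 + 0x015C = 0x04EA2
One's-complement sum = 0x4EA2.
Checksum = ~0x4EA2 & 0xFFFF = 0xB15D.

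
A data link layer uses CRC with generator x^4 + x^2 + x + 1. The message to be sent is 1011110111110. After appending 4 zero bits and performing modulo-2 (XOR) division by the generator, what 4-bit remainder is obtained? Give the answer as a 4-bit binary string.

0101

Append 4 zeros: 10111101111100000. Divide by 10111 (XOR where the leading bit is 1):
  pos 0: 10111 XOR 10111 = 00000
  pos 5: 10111 XOR 10111 = 00000
  pos 10: 11000 XOR 10111 = 01111
  pos 11: 11110 XOR 10111 = 01001
  pos 12: 10010 XOR 10111 = 00101
Remainder (last 4 bits) = 0101. This is the CRC / FCS.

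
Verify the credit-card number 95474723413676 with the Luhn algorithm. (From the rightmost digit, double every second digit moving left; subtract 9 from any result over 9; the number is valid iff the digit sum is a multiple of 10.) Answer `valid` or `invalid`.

From the right, keep odd positions and double even positions (subtract 9 from any doubled value over 9):
  doubled (positions 2,4,...): 5 6 8 4 8 8 9 → sum 48
  kept (positions 1,3,...): 6 6 1 3 7 7 5 → sum 35
Total = 83.
83 mod 10 = 3, so the number is invalid.

invalid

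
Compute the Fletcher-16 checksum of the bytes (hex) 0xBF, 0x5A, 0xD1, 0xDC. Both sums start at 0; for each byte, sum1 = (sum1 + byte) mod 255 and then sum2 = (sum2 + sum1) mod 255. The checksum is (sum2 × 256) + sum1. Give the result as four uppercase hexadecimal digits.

8EC8

Running sums (mod 255):
  after byte 0 (0xBF): sum1=191, sum2=191
  after byte 1 (0x5A): sum1=26, sum2=217
  after byte 2 (0xD1): sum1=235, sum2=197
  after byte 3 (0xDC): sum1=200, sum2=142
Checksum = sum2·256 + sum1 = 142·256 + 200 = 36552 = 0x8EC8.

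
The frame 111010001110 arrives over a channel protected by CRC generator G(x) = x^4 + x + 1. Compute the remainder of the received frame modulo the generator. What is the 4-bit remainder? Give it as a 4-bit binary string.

0110

Modulo-2 division of 111010001110 by 10011:
  pos 0: 11101 XOR 10011 = 01110
  pos 1: 11100 XOR 10011 = 01111
  pos 2: 11110 XOR 10011 = 01101
  pos 3: 11010 XOR 10011 = 01001
  pos 4: 10011 XOR 10011 = 00000
Remainder = 0110 (nonzero — an error is detected).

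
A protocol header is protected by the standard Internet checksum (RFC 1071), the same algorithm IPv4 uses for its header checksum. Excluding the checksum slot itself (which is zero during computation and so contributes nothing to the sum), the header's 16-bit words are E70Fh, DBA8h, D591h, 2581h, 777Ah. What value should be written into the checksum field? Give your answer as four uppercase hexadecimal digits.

CAB9

One's-complement addition (fold any carry out of bit 15 back into bit 0):
  0xE70F + 0xDBA8 = 0x1C2B7 → wrap carry → 0xC2B8
  0xC2B8 + 0xD591 = 0x19849 → wrap carry → 0x984A
  0x984A + 0x2581 = 0x0BDCB
  0xBDCB + 0x777A = 0x13545 → wrap carry → 0x3546
One's-complement sum = 0x3546.
Checksum = ~0x3546 & 0xFFFF = 0xCAB9.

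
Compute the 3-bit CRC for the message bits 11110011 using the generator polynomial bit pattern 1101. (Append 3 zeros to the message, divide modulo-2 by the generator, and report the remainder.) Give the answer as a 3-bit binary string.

000

Append 3 zeros: 11110011000. Divide by 1101 (XOR where the leading bit is 1):
  pos 0: 1111 XOR 1101 = 0010
  pos 2: 1000 XOR 1101 = 0101
  pos 3: 1011 XOR 1101 = 0110
  pos 4: 1101 XOR 1101 = 0000
Remainder (last 3 bits) = 000. This is the CRC / FCS.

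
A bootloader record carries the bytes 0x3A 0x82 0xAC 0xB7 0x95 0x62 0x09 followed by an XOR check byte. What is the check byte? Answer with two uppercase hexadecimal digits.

5D

XOR the bytes together:
  start with 0x3A
  0x3A ⊕ 0x82 = 0xB8
  0xB8 ⊕ 0xAC = 0x14
  0x14 ⊕ 0xB7 = 0xA3
  0xA3 ⊕ 0x95 = 0x36
  0x36 ⊕ 0x62 = 0x54
  0x54 ⊕ 0x09 = 0x5D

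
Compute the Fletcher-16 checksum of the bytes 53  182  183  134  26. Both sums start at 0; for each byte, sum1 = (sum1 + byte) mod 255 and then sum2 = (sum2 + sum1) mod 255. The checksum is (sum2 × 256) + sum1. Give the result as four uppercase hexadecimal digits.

3344

Running sums (mod 255):
  after byte 0 (53): sum1=53, sum2=53
  after byte 1 (182): sum1=235, sum2=33
  after byte 2 (183): sum1=163, sum2=196
  after byte 3 (134): sum1=42, sum2=238
  after byte 4 (26): sum1=68, sum2=51
Checksum = sum2·256 + sum1 = 51·256 + 68 = 13124 = 0x3344.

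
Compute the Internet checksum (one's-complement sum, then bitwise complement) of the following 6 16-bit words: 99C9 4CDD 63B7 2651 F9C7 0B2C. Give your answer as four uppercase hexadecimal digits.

8A5C

One's-complement addition (fold any carry out of bit 15 back into bit 0):
  0x99C9 + 0x4CDD = 0x0E6A6
  0xE6A6 + 0x63B7 = 0x14A5D → wrap carry → 0x4A5E
  0x4A5E + 0x2651 = 0x070AF
  0x70AF + 0xF9C7 = 0x16A76 → wrap carry → 0x6A77
  0x6A77 + 0x0B2C = 0x075A3
One's-complement sum = 0x75A3.
Checksum = ~0x75A3 & 0xFFFF = 0x8A5C.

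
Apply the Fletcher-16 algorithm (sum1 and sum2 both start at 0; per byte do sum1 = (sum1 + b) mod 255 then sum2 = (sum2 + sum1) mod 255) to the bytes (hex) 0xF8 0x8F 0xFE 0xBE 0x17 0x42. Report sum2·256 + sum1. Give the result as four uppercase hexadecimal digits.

Running sums (mod 255):
  after byte 0 (0xF8): sum1=248, sum2=248
  after byte 1 (0x8F): sum1=136, sum2=129
  after byte 2 (0xFE): sum1=135, sum2=9
  after byte 3 (0xBE): sum1=70, sum2=79
  after byte 4 (0x17): sum1=93, sum2=172
  after byte 5 (0x42): sum1=159, sum2=76
Checksum = sum2·256 + sum1 = 76·256 + 159 = 19615 = 0x4C9F.

4C9F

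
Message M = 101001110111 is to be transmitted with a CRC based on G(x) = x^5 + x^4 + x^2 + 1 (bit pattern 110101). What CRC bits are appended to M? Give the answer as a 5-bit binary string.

Append 5 zeros: 10100111011100000. Divide by 110101 (XOR where the leading bit is 1):
  pos 0: 101001 XOR 110101 = 011100
  pos 1: 111001 XOR 110101 = 001100
  pos 3: 110010 XOR 110101 = 000111
  pos 6: 111111 XOR 110101 = 001010
  pos 8: 101000 XOR 110101 = 011101
  pos 9: 111010 XOR 110101 = 001111
  pos 11: 111100 XOR 110101 = 001001
Remainder (last 5 bits) = 01001. This is the CRC / FCS.

01001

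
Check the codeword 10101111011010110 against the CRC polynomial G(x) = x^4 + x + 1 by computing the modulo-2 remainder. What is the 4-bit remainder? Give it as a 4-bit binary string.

Modulo-2 division of 10101111011010110 by 10011:
  pos 0: 10101 XOR 10011 = 00110
  pos 2: 11011 XOR 10011 = 01000
  pos 3: 10001 XOR 10011 = 00010
  pos 6: 10011 XOR 10011 = 00000
  pos 12: 10110 XOR 10011 = 00101
Remainder = 0101 (nonzero — an error is detected).

0101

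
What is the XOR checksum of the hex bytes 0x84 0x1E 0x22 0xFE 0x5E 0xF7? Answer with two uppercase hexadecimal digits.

EF

XOR the bytes together:
  start with 0x84
  0x84 ⊕ 0x1E = 0x9A
  0x9A ⊕ 0x22 = 0xB8
  0xB8 ⊕ 0xFE = 0x46
  0x46 ⊕ 0x5E = 0x18
  0x18 ⊕ 0xF7 = 0xEF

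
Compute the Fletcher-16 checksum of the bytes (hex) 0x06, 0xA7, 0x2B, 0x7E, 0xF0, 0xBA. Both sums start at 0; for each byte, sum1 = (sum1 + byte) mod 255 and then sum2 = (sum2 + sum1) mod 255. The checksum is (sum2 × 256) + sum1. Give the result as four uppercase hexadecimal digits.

2F03

Running sums (mod 255):
  after byte 0 (0x06): sum1=6, sum2=6
  after byte 1 (0xA7): sum1=173, sum2=179
  after byte 2 (0x2B): sum1=216, sum2=140
  after byte 3 (0x7E): sum1=87, sum2=227
  after byte 4 (0xF0): sum1=72, sum2=44
  after byte 5 (0xBA): sum1=3, sum2=47
Checksum = sum2·256 + sum1 = 47·256 + 3 = 12035 = 0x2F03.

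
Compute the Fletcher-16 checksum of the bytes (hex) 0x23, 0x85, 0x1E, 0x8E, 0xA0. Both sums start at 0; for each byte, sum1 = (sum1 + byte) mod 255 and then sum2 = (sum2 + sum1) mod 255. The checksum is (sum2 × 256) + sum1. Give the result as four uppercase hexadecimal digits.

DDF5

Running sums (mod 255):
  after byte 0 (0x23): sum1=35, sum2=35
  after byte 1 (0x85): sum1=168, sum2=203
  after byte 2 (0x1E): sum1=198, sum2=146
  after byte 3 (0x8E): sum1=85, sum2=231
  after byte 4 (0xA0): sum1=245, sum2=221
Checksum = sum2·256 + sum1 = 221·256 + 245 = 56821 = 0xDDF5.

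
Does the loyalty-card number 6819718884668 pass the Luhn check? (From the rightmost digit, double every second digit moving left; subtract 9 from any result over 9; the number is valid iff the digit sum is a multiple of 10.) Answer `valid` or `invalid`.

From the right, keep odd positions and double even positions (subtract 9 from any doubled value over 9):
  doubled (positions 2,4,...): 3 8 7 2 9 7 → sum 36
  kept (positions 1,3,...): 8 6 8 8 7 1 6 → sum 44
Total = 80.
80 mod 10 = 0, so the number is valid.

valid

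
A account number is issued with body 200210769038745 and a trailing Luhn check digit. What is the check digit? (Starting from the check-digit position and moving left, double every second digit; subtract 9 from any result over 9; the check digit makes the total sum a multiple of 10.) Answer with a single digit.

Partial digits right→left: 5 4 7 8 3 0 9 6 7 0 1 2 0 0 2
Double every second digit counting from the check-digit position (so the 1st, 3rd, 5th, ... of the partial from the right).
  doubled (with −9 where >9): 1 5 6 9 5 2 0 4 → sum 32
  kept as-is: 4 8 0 6 0 2 0 → sum 20
Total = 32 + 20 = 52.
Check digit = (10 − (52 mod 10)) mod 10 = 8.

8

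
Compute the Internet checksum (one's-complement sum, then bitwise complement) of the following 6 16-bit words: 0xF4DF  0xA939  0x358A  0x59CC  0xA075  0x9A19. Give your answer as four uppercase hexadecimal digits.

One's-complement addition (fold any carry out of bit 15 back into bit 0):
  0xF4DF + 0xA939 = 0x19E18 → wrap carry → 0x9E19
  0x9E19 + 0x358A = 0x0D3A3
  0xD3A3 + 0x59CC = 0x12D6F → wrap carry → 0x2D70
  0x2D70 + 0xA075 = 0x0CDE5
  0xCDE5 + 0x9A19 = 0x167FE → wrap carry → 0x67FF
One's-complement sum = 0x67FF.
Checksum = ~0x67FF & 0xFFFF = 0x9800.

9800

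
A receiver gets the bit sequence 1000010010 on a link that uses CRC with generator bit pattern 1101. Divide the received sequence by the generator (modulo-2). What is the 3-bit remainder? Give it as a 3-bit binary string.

001

Modulo-2 division of 1000010010 by 1101:
  pos 0: 1000 XOR 1101 = 0101
  pos 1: 1010 XOR 1101 = 0111
  pos 2: 1111 XOR 1101 = 0010
  pos 4: 1000 XOR 1101 = 0101
  pos 5: 1011 XOR 1101 = 0110
  pos 6: 1100 XOR 1101 = 0001
Remainder = 001 (nonzero — an error is detected).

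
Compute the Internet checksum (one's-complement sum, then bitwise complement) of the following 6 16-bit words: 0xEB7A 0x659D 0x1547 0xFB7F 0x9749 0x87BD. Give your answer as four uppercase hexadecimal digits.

7F19

One's-complement addition (fold any carry out of bit 15 back into bit 0):
  0xEB7A + 0x659D = 0x15117 → wrap carry → 0x5118
  0x5118 + 0x1547 = 0x0665F
  0x665F + 0xFB7F = 0x161DE → wrap carry → 0x61DF
  0x61DF + 0x9749 = 0x0F928
  0xF928 + 0x87BD = 0x180E5 → wrap carry → 0x80E6
One's-complement sum = 0x80E6.
Checksum = ~0x80E6 & 0xFFFF = 0x7F19.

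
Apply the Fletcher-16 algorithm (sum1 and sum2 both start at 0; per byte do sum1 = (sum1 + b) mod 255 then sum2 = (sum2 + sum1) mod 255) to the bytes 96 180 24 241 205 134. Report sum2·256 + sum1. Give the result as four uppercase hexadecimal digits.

Running sums (mod 255):
  after byte 0 (96): sum1=96, sum2=96
  after byte 1 (180): sum1=21, sum2=117
  after byte 2 (24): sum1=45, sum2=162
  after byte 3 (241): sum1=31, sum2=193
  after byte 4 (205): sum1=236, sum2=174
  after byte 5 (134): sum1=115, sum2=34
Checksum = sum2·256 + sum1 = 34·256 + 115 = 8819 = 0x2273.

2273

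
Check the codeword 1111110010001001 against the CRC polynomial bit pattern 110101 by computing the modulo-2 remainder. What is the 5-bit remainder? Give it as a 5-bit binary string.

Modulo-2 division of 1111110010001001 by 110101:
  pos 0: 111111 XOR 110101 = 001010
  pos 2: 101000 XOR 110101 = 011101
  pos 3: 111011 XOR 110101 = 001110
  pos 5: 111000 XOR 110101 = 001101
  pos 7: 110101 XOR 110101 = 000000
Remainder = 00001 (nonzero — an error is detected).

00001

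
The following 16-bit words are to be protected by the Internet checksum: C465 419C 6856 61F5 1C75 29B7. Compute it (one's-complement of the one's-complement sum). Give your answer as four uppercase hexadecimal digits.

One's-complement addition (fold any carry out of bit 15 back into bit 0):
  0xC465 + 0x419C = 0x10601 → wrap carry → 0x0602
  0x0602 + 0x6856 = 0x06E58
  0x6E58 + 0x61F5 = 0x0D04D
  0xD04D + 0x1C75 = 0x0ECC2
  0xECC2 + 0x29B7 = 0x11679 → wrap carry → 0x167A
One's-complement sum = 0x167A.
Checksum = ~0x167A & 0xFFFF = 0xE985.

E985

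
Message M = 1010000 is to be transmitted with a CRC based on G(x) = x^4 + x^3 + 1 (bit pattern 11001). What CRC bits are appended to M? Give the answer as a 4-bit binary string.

0100

Append 4 zeros: 10100000000. Divide by 11001 (XOR where the leading bit is 1):
  pos 0: 10100 XOR 11001 = 01101
  pos 1: 11010 XOR 11001 = 00011
  pos 4: 11000 XOR 11001 = 00001
Remainder (last 4 bits) = 0100. This is the CRC / FCS.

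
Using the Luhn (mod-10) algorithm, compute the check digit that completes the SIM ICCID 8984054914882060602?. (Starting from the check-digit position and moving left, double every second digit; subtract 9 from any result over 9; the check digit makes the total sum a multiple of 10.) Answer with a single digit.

6

Partial digits right→left: 2 0 6 0 6 0 2 8 8 4 1 9 4 5 0 4 8 9 8
Double every second digit counting from the check-digit position (so the 1st, 3rd, 5th, ... of the partial from the right).
  doubled (with −9 where >9): 4 3 3 4 7 2 8 0 7 7 → sum 45
  kept as-is: 0 0 0 8 4 9 5 4 9 → sum 39
Total = 45 + 39 = 84.
Check digit = (10 − (84 mod 10)) mod 10 = 6.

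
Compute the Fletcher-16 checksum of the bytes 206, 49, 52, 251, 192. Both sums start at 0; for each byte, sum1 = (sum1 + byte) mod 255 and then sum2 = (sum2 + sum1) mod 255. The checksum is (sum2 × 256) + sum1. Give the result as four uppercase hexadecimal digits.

24F0

Running sums (mod 255):
  after byte 0 (206): sum1=206, sum2=206
  after byte 1 (49): sum1=0, sum2=206
  after byte 2 (52): sum1=52, sum2=3
  after byte 3 (251): sum1=48, sum2=51
  after byte 4 (192): sum1=240, sum2=36
Checksum = sum2·256 + sum1 = 36·256 + 240 = 9456 = 0x24F0.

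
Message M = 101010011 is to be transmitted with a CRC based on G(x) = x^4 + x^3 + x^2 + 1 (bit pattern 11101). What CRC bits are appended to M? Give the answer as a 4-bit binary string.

0111

Append 4 zeros: 1010100110000. Divide by 11101 (XOR where the leading bit is 1):
  pos 0: 10101 XOR 11101 = 01000
  pos 1: 10000 XOR 11101 = 01101
  pos 2: 11010 XOR 11101 = 00111
  pos 4: 11111 XOR 11101 = 00010
  pos 7: 10000 XOR 11101 = 01101
  pos 8: 11010 XOR 11101 = 00111
Remainder (last 4 bits) = 0111. This is the CRC / FCS.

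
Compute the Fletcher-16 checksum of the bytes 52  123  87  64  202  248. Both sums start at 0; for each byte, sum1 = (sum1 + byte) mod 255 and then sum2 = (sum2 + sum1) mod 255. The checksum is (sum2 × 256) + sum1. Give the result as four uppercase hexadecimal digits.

Running sums (mod 255):
  after byte 0 (52): sum1=52, sum2=52
  after byte 1 (123): sum1=175, sum2=227
  after byte 2 (87): sum1=7, sum2=234
  after byte 3 (64): sum1=71, sum2=50
  after byte 4 (202): sum1=18, sum2=68
  after byte 5 (248): sum1=11, sum2=79
Checksum = sum2·256 + sum1 = 79·256 + 11 = 20235 = 0x4F0B.

4F0B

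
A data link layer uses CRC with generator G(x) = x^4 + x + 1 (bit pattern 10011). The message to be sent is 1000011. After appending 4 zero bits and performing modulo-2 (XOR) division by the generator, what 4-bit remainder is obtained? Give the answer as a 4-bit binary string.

Append 4 zeros: 10000110000. Divide by 10011 (XOR where the leading bit is 1):
  pos 0: 10000 XOR 10011 = 00011
  pos 3: 11110 XOR 10011 = 01101
  pos 4: 11010 XOR 10011 = 01001
  pos 5: 10010 XOR 10011 = 00001
Remainder (last 4 bits) = 0010. This is the CRC / FCS.

0010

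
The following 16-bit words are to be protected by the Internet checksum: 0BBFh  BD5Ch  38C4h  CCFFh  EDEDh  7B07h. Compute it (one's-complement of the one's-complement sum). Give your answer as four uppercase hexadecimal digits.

One's-complement addition (fold any carry out of bit 15 back into bit 0):
  0x0BBF + 0xBD5C = 0x0C91B
  0xC91B + 0x38C4 = 0x101DF → wrap carry → 0x01E0
  0x01E0 + 0xCCFF = 0x0CEDF
  0xCEDF + 0xEDED = 0x1BCCC → wrap carry → 0xBCCD
  0xBCCD + 0x7B07 = 0x137D4 → wrap carry → 0x37D5
One's-complement sum = 0x37D5.
Checksum = ~0x37D5 & 0xFFFF = 0xC82A.

C82A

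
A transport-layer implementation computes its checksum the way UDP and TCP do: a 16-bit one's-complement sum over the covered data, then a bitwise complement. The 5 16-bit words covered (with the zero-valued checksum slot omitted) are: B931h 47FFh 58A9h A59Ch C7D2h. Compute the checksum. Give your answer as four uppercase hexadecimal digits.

One's-complement addition (fold any carry out of bit 15 back into bit 0):
  0xB931 + 0x47FF = 0x10130 → wrap carry → 0x0131
  0x0131 + 0x58A9 = 0x059DA
  0x59DA + 0xA59C = 0x0FF76
  0xFF76 + 0xC7D2 = 0x1C748 → wrap carry → 0xC749
One's-complement sum = 0xC749.
Checksum = ~0xC749 & 0xFFFF = 0x38B6.

38B6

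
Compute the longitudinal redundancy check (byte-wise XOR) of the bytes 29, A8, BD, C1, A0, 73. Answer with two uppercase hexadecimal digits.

XOR the bytes together:
  start with 0x29
  0x29 ⊕ 0xA8 = 0x81
  0x81 ⊕ 0xBD = 0x3C
  0x3C ⊕ 0xC1 = 0xFD
  0xFD ⊕ 0xA0 = 0x5D
  0x5D ⊕ 0x73 = 0x2E

2E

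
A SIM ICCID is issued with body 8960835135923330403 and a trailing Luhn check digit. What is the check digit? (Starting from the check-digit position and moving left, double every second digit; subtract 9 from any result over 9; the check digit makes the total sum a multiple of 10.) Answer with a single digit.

Partial digits right→left: 3 0 4 0 3 3 3 2 9 5 3 1 5 3 8 0 6 9 8
Double every second digit counting from the check-digit position (so the 1st, 3rd, 5th, ... of the partial from the right).
  doubled (with −9 where >9): 6 8 6 6 9 6 1 7 3 7 → sum 59
  kept as-is: 0 0 3 2 5 1 3 0 9 → sum 23
Total = 59 + 23 = 82.
Check digit = (10 − (82 mod 10)) mod 10 = 8.

8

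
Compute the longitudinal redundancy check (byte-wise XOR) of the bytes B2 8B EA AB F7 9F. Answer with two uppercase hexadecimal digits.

XOR the bytes together:
  start with 0xB2
  0xB2 ⊕ 0x8B = 0x39
  0x39 ⊕ 0xEA = 0xD3
  0xD3 ⊕ 0xAB = 0x78
  0x78 ⊕ 0xF7 = 0x8F
  0x8F ⊕ 0x9F = 0x10

10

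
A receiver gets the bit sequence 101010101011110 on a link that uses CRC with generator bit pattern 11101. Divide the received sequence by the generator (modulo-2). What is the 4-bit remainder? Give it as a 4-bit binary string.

0001

Modulo-2 division of 101010101011110 by 11101:
  pos 0: 10101 XOR 11101 = 01000
  pos 1: 10000 XOR 11101 = 01101
  pos 2: 11011 XOR 11101 = 00110
  pos 4: 11001 XOR 11101 = 00100
  pos 6: 10001 XOR 11101 = 01100
  pos 7: 11001 XOR 11101 = 00100
  pos 9: 10011 XOR 11101 = 01110
  pos 10: 11100 XOR 11101 = 00001
Remainder = 0001 (nonzero — an error is detected).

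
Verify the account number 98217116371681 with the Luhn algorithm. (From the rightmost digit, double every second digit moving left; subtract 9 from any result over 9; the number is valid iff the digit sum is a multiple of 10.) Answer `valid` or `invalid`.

invalid

From the right, keep odd positions and double even positions (subtract 9 from any doubled value over 9):
  doubled (positions 2,4,...): 7 2 6 2 5 4 9 → sum 35
  kept (positions 1,3,...): 1 6 7 6 1 1 8 → sum 30
Total = 65.
65 mod 10 = 5, so the number is invalid.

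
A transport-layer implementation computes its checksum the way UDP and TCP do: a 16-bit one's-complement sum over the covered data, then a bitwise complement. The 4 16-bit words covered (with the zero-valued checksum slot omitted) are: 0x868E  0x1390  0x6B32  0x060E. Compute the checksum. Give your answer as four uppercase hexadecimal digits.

F4A0

One's-complement addition (fold any carry out of bit 15 back into bit 0):
  0x868E + 0x1390 = 0x09A1E
  0x9A1E + 0x6B32 = 0x10550 → wrap carry → 0x0551
  0x0551 + 0x060E = 0x00B5F
One's-complement sum = 0x0B5F.
Checksum = ~0x0B5F & 0xFFFF = 0xF4A0.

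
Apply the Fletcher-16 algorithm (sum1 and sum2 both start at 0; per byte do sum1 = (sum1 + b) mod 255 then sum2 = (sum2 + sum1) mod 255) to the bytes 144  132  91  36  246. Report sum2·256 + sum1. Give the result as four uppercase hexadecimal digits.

368B

Running sums (mod 255):
  after byte 0 (144): sum1=144, sum2=144
  after byte 1 (132): sum1=21, sum2=165
  after byte 2 (91): sum1=112, sum2=22
  after byte 3 (36): sum1=148, sum2=170
  after byte 4 (246): sum1=139, sum2=54
Checksum = sum2·256 + sum1 = 54·256 + 139 = 13963 = 0x368B.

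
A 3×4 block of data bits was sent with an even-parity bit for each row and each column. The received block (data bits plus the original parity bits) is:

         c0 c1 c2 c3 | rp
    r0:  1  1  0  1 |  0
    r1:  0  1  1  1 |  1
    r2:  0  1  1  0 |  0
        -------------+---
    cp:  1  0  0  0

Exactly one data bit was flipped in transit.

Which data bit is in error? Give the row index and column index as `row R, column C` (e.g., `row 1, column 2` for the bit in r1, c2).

row 0, column 1

Recompute each row's even parity and compare to rp:
  r0: data parity 1, sent rp 0 → mismatch
  r1: data parity 1, sent rp 1 → ok
  r2: data parity 0, sent rp 0 → ok
Recompute each column's even parity and compare to cp:
  c0: data parity 1, sent cp 1 → ok
  c1: data parity 1, sent cp 0 → mismatch
  c2: data parity 0, sent cp 0 → ok
  c3: data parity 0, sent cp 0 → ok
Exactly one row (r0) and one column (c1) fail → the flipped bit is at their intersection.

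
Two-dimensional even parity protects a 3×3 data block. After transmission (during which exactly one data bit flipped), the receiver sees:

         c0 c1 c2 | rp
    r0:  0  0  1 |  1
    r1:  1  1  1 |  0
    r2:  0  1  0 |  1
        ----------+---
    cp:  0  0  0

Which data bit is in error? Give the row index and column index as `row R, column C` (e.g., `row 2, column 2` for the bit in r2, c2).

row 1, column 0

Recompute each row's even parity and compare to rp:
  r0: data parity 1, sent rp 1 → ok
  r1: data parity 1, sent rp 0 → mismatch
  r2: data parity 1, sent rp 1 → ok
Recompute each column's even parity and compare to cp:
  c0: data parity 1, sent cp 0 → mismatch
  c1: data parity 0, sent cp 0 → ok
  c2: data parity 0, sent cp 0 → ok
Exactly one row (r1) and one column (c0) fail → the flipped bit is at their intersection.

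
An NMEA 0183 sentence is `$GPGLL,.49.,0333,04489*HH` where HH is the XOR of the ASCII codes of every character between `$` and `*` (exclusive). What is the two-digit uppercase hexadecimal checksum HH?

43

XOR the ASCII codes of the payload characters:
  'G' = 0x47 → acc = 0x47
  'P' = 0x50 → acc = 0x17
  'G' = 0x47 → acc = 0x50
  'L' = 0x4C → acc = 0x1C
  'L' = 0x4C → acc = 0x50
  ',' = 0x2C → acc = 0x7C
  '.' = 0x2E → acc = 0x52
  '4' = 0x34 → acc = 0x66
  '9' = 0x39 → acc = 0x5F
  '.' = 0x2E → acc = 0x71
  ',' = 0x2C → acc = 0x5D
  '0' = 0x30 → acc = 0x6D
  '3' = 0x33 → acc = 0x5E
  '3' = 0x33 → acc = 0x6D
  '3' = 0x33 → acc = 0x5E
  ',' = 0x2C → acc = 0x72
  '0' = 0x30 → acc = 0x42
  '4' = 0x34 → acc = 0x76
  '4' = 0x34 → acc = 0x42
  '8' = 0x38 → acc = 0x7A
  '9' = 0x39 → acc = 0x43
Checksum = 0x43.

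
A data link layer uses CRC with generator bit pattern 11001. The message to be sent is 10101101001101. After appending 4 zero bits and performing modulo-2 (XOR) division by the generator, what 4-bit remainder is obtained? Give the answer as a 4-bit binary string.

1011

Append 4 zeros: 101011010011010000. Divide by 11001 (XOR where the leading bit is 1):
  pos 0: 10101 XOR 11001 = 01100
  pos 1: 11001 XOR 11001 = 00000
  pos 7: 10011 XOR 11001 = 01010
  pos 8: 10100 XOR 11001 = 01101
  pos 9: 11011 XOR 11001 = 00010
  pos 12: 10000 XOR 11001 = 01001
  pos 13: 10010 XOR 11001 = 01011
Remainder (last 4 bits) = 1011. This is the CRC / FCS.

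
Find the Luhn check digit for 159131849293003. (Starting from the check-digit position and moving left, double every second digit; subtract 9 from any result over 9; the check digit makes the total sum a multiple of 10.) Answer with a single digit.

Partial digits right→left: 3 0 0 3 9 2 9 4 8 1 3 1 9 5 1
Double every second digit counting from the check-digit position (so the 1st, 3rd, 5th, ... of the partial from the right).
  doubled (with −9 where >9): 6 0 9 9 7 6 9 2 → sum 48
  kept as-is: 0 3 2 4 1 1 5 → sum 16
Total = 48 + 16 = 64.
Check digit = (10 − (64 mod 10)) mod 10 = 6.

6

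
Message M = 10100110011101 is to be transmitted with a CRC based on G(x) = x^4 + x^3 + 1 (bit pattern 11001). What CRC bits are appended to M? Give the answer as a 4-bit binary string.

Append 4 zeros: 101001100111010000. Divide by 11001 (XOR where the leading bit is 1):
  pos 0: 10100 XOR 11001 = 01101
  pos 1: 11011 XOR 11001 = 00010
  pos 4: 10100 XOR 11001 = 01101
  pos 5: 11011 XOR 11001 = 00010
  pos 8: 10110 XOR 11001 = 01111
  pos 9: 11111 XOR 11001 = 00110
  pos 11: 11000 XOR 11001 = 00001
Remainder (last 4 bits) = 0100. This is the CRC / FCS.

0100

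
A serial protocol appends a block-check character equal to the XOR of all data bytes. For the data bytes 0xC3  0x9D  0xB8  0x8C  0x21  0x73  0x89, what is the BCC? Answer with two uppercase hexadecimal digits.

XOR the bytes together:
  start with 0xC3
  0xC3 ⊕ 0x9D = 0x5E
  0x5E ⊕ 0xB8 = 0xE6
  0xE6 ⊕ 0x8C = 0x6A
  0x6A ⊕ 0x21 = 0x4B
  0x4B ⊕ 0x73 = 0x38
  0x38 ⊕ 0x89 = 0xB1

B1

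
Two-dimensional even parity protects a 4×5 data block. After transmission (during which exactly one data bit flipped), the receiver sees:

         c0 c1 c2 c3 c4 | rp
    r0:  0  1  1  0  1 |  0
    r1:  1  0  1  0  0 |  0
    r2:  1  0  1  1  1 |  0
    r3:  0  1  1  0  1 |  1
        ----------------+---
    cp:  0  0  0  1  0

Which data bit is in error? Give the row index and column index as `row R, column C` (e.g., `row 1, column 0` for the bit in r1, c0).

Recompute each row's even parity and compare to rp:
  r0: data parity 1, sent rp 0 → mismatch
  r1: data parity 0, sent rp 0 → ok
  r2: data parity 0, sent rp 0 → ok
  r3: data parity 1, sent rp 1 → ok
Recompute each column's even parity and compare to cp:
  c0: data parity 0, sent cp 0 → ok
  c1: data parity 0, sent cp 0 → ok
  c2: data parity 0, sent cp 0 → ok
  c3: data parity 1, sent cp 1 → ok
  c4: data parity 1, sent cp 0 → mismatch
Exactly one row (r0) and one column (c4) fail → the flipped bit is at their intersection.

row 0, column 4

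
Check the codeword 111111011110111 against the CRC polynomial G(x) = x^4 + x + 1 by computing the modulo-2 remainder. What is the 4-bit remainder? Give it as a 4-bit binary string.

Modulo-2 division of 111111011110111 by 10011:
  pos 0: 11111 XOR 10011 = 01100
  pos 1: 11001 XOR 10011 = 01010
  pos 2: 10100 XOR 10011 = 00111
  pos 4: 11111 XOR 10011 = 01100
  pos 5: 11001 XOR 10011 = 01010
  pos 6: 10101 XOR 10011 = 00110
  pos 8: 11001 XOR 10011 = 01010
  pos 9: 10101 XOR 10011 = 00110
Remainder = 1101 (nonzero — an error is detected).

1101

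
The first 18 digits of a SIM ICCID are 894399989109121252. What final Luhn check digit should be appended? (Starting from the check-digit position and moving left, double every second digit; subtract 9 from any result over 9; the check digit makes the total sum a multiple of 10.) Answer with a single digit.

0

Partial digits right→left: 2 5 2 1 2 1 9 0 1 9 8 9 9 9 3 4 9 8
Double every second digit counting from the check-digit position (so the 1st, 3rd, 5th, ... of the partial from the right).
  doubled (with −9 where >9): 4 4 4 9 2 7 9 6 9 → sum 54
  kept as-is: 5 1 1 0 9 9 9 4 8 → sum 46
Total = 54 + 46 = 100.
Check digit = (10 − (100 mod 10)) mod 10 = 0.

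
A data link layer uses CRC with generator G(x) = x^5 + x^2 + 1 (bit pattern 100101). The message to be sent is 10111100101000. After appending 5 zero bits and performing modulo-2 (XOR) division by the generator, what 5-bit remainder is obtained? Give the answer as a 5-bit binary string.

Append 5 zeros: 1011110010100000000. Divide by 100101 (XOR where the leading bit is 1):
  pos 0: 101111 XOR 100101 = 001010
  pos 2: 101000 XOR 100101 = 001101
  pos 4: 110110 XOR 100101 = 010011
  pos 5: 100111 XOR 100101 = 000010
  pos 9: 100000 XOR 100101 = 000101
  pos 12: 101000 XOR 100101 = 001101
Remainder (last 5 bits) = 11010. This is the CRC / FCS.

11010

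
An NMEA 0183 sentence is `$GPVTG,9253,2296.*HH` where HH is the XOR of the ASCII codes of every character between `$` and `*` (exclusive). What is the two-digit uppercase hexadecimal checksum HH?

7E

XOR the ASCII codes of the payload characters:
  'G' = 0x47 → acc = 0x47
  'P' = 0x50 → acc = 0x17
  'V' = 0x56 → acc = 0x41
  'T' = 0x54 → acc = 0x15
  'G' = 0x47 → acc = 0x52
  ',' = 0x2C → acc = 0x7E
  '9' = 0x39 → acc = 0x47
  '2' = 0x32 → acc = 0x75
  '5' = 0x35 → acc = 0x40
  '3' = 0x33 → acc = 0x73
  ',' = 0x2C → acc = 0x5F
  '2' = 0x32 → acc = 0x6D
  '2' = 0x32 → acc = 0x5F
  '9' = 0x39 → acc = 0x66
  '6' = 0x36 → acc = 0x50
  '.' = 0x2E → acc = 0x7E
Checksum = 0x7E.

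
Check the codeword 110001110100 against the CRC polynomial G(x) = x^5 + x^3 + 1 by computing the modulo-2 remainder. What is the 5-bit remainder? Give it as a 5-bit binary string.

Modulo-2 division of 110001110100 by 101001:
  pos 0: 110001 XOR 101001 = 011000
  pos 1: 110001 XOR 101001 = 011000
  pos 2: 110001 XOR 101001 = 011000
  pos 3: 110000 XOR 101001 = 011001
  pos 4: 110011 XOR 101001 = 011010
  pos 5: 110100 XOR 101001 = 011101
  pos 6: 111010 XOR 101001 = 010011
Remainder = 10011 (nonzero — an error is detected).

10011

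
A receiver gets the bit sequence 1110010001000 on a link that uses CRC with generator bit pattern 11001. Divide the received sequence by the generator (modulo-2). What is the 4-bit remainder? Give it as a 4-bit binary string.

Modulo-2 division of 1110010001000 by 11001:
  pos 0: 11100 XOR 11001 = 00101
  pos 2: 10110 XOR 11001 = 01111
  pos 3: 11110 XOR 11001 = 00111
  pos 5: 11101 XOR 11001 = 00100
  pos 7: 10000 XOR 11001 = 01001
  pos 8: 10010 XOR 11001 = 01011
Remainder = 1011 (nonzero — an error is detected).

1011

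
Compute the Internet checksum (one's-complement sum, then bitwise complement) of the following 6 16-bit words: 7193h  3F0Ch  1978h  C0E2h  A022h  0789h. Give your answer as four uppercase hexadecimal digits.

One's-complement addition (fold any carry out of bit 15 back into bit 0):
  0x7193 + 0x3F0C = 0x0B09F
  0xB09F + 0x1978 = 0x0CA17
  0xCA17 + 0xC0E2 = 0x18AF9 → wrap carry → 0x8AFA
  0x8AFA + 0xA022 = 0x12B1C → wrap carry → 0x2B1D
  0x2B1D + 0x0789 = 0x032A6
One's-complement sum = 0x32A6.
Checksum = ~0x32A6 & 0xFFFF = 0xCD59.

CD59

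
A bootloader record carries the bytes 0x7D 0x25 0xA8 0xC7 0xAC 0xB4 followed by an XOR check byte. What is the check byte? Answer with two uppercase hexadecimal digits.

XOR the bytes together:
  start with 0x7D
  0x7D ⊕ 0x25 = 0x58
  0x58 ⊕ 0xA8 = 0xF0
  0xF0 ⊕ 0xC7 = 0x37
  0x37 ⊕ 0xAC = 0x9B
  0x9B ⊕ 0xB4 = 0x2F

2F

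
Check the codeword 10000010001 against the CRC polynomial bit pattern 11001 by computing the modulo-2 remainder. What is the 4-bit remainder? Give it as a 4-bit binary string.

Modulo-2 division of 10000010001 by 11001:
  pos 0: 10000 XOR 11001 = 01001
  pos 1: 10010 XOR 11001 = 01011
  pos 2: 10111 XOR 11001 = 01110
  pos 3: 11100 XOR 11001 = 00101
  pos 5: 10100 XOR 11001 = 01101
  pos 6: 11011 XOR 11001 = 00010
Remainder = 0010 (nonzero — an error is detected).

0010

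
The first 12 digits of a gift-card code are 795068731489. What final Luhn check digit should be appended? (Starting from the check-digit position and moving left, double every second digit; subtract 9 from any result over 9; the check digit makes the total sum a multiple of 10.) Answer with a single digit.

Partial digits right→left: 9 8 4 1 3 7 8 6 0 5 9 7
Double every second digit counting from the check-digit position (so the 1st, 3rd, 5th, ... of the partial from the right).
  doubled (with −9 where >9): 9 8 6 7 0 9 → sum 39
  kept as-is: 8 1 7 6 5 7 → sum 34
Total = 39 + 34 = 73.
Check digit = (10 − (73 mod 10)) mod 10 = 7.

7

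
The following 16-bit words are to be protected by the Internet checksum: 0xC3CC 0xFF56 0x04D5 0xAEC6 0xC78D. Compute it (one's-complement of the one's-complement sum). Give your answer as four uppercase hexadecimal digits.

One's-complement addition (fold any carry out of bit 15 back into bit 0):
  0xC3CC + 0xFF56 = 0x1C322 → wrap carry → 0xC323
  0xC323 + 0x04D5 = 0x0C7F8
  0xC7F8 + 0xAEC6 = 0x176BE → wrap carry → 0x76BF
  0x76BF + 0xC78D = 0x13E4C → wrap carry → 0x3E4D
One's-complement sum = 0x3E4D.
Checksum = ~0x3E4D & 0xFFFF = 0xC1B2.

C1B2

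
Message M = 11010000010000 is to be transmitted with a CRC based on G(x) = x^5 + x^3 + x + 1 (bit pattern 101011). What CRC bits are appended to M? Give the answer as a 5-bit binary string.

10001

Append 5 zeros: 1101000001000000000. Divide by 101011 (XOR where the leading bit is 1):
  pos 0: 110100 XOR 101011 = 011111
  pos 1: 111110 XOR 101011 = 010101
  pos 2: 101010 XOR 101011 = 000001
  pos 7: 101000 XOR 101011 = 000011
  pos 11: 110000 XOR 101011 = 011011
  pos 12: 110110 XOR 101011 = 011101
  pos 13: 111010 XOR 101011 = 010001
Remainder (last 5 bits) = 10001. This is the CRC / FCS.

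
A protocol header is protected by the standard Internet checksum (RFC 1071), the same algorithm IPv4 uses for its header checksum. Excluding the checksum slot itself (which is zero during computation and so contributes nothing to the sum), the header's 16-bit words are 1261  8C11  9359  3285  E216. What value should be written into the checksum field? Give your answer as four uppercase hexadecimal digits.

One's-complement addition (fold any carry out of bit 15 back into bit 0):
  0x1261 + 0x8C11 = 0x09E72
  0x9E72 + 0x9359 = 0x131CB → wrap carry → 0x31CC
  0x31CC + 0x3285 = 0x06451
  0x6451 + 0xE216 = 0x14667 → wrap carry → 0x4668
One's-complement sum = 0x4668.
Checksum = ~0x4668 & 0xFFFF = 0xB997.

B997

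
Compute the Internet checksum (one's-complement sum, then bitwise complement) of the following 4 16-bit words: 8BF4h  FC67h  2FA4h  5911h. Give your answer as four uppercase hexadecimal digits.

One's-complement addition (fold any carry out of bit 15 back into bit 0):
  0x8BF4 + 0xFC67 = 0x1885B → wrap carry → 0x885C
  0x885C + 0x2FA4 = 0x0B800
  0xB800 + 0x5911 = 0x11111 → wrap carry → 0x1112
One's-complement sum = 0x1112.
Checksum = ~0x1112 & 0xFFFF = 0xEEED.

EEED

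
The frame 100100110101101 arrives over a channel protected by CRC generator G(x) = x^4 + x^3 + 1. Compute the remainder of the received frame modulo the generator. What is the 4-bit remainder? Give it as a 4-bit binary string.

Modulo-2 division of 100100110101101 by 11001:
  pos 0: 10010 XOR 11001 = 01011
  pos 1: 10110 XOR 11001 = 01111
  pos 2: 11111 XOR 11001 = 00110
  pos 4: 11010 XOR 11001 = 00011
  pos 7: 11101 XOR 11001 = 00100
  pos 9: 10010 XOR 11001 = 01011
  pos 10: 10111 XOR 11001 = 01110
Remainder = 1110 (nonzero — an error is detected).

1110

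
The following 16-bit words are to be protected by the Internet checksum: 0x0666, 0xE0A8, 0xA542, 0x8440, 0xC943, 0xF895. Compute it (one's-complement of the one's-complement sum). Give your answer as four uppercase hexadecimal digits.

2D94

One's-complement addition (fold any carry out of bit 15 back into bit 0):
  0x0666 + 0xE0A8 = 0x0E70E
  0xE70E + 0xA542 = 0x18C50 → wrap carry → 0x8C51
  0x8C51 + 0x8440 = 0x11091 → wrap carry → 0x1092
  0x1092 + 0xC943 = 0x0D9D5
  0xD9D5 + 0xF895 = 0x1D26A → wrap carry → 0xD26B
One's-complement sum = 0xD26B.
Checksum = ~0xD26B & 0xFFFF = 0x2D94.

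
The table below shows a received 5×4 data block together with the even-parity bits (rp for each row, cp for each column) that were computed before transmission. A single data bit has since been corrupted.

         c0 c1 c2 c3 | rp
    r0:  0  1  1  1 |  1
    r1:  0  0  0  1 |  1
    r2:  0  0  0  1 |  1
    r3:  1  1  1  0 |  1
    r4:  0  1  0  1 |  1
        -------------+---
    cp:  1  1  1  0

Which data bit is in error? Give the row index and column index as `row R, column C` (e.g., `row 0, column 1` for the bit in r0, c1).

Recompute each row's even parity and compare to rp:
  r0: data parity 1, sent rp 1 → ok
  r1: data parity 1, sent rp 1 → ok
  r2: data parity 1, sent rp 1 → ok
  r3: data parity 1, sent rp 1 → ok
  r4: data parity 0, sent rp 1 → mismatch
Recompute each column's even parity and compare to cp:
  c0: data parity 1, sent cp 1 → ok
  c1: data parity 1, sent cp 1 → ok
  c2: data parity 0, sent cp 1 → mismatch
  c3: data parity 0, sent cp 0 → ok
Exactly one row (r4) and one column (c2) fail → the flipped bit is at their intersection.

row 4, column 2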